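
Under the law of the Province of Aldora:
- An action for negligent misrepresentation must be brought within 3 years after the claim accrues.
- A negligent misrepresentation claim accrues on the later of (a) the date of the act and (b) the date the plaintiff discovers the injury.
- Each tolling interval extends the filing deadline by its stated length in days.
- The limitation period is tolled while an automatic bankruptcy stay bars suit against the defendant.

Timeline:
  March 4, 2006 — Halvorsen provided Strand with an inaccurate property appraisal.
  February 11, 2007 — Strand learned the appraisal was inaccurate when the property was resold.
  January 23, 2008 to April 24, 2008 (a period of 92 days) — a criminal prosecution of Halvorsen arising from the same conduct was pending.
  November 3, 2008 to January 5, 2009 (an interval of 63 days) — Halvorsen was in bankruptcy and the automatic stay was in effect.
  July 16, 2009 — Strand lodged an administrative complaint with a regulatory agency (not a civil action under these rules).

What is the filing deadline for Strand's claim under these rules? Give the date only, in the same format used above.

April 15, 2010

The claim accrued on February 11, 2007 — the later of the March 4, 2006 act and the February 11, 2007 discovery.
The untolled deadline — 3 years after February 11, 2007 — is February 11, 2010.
Because the automatic bankruptcy stay ran from November 3, 2008 to January 5, 2009, the deadline is extended by 63 days to April 15, 2010.
Although a criminal prosecution ran from January 23, 2008 to April 24, 2008, the stated rules do not make that a tolling event, so it is disregarded.
None of the other events listed affects the running of the period under the stated rules.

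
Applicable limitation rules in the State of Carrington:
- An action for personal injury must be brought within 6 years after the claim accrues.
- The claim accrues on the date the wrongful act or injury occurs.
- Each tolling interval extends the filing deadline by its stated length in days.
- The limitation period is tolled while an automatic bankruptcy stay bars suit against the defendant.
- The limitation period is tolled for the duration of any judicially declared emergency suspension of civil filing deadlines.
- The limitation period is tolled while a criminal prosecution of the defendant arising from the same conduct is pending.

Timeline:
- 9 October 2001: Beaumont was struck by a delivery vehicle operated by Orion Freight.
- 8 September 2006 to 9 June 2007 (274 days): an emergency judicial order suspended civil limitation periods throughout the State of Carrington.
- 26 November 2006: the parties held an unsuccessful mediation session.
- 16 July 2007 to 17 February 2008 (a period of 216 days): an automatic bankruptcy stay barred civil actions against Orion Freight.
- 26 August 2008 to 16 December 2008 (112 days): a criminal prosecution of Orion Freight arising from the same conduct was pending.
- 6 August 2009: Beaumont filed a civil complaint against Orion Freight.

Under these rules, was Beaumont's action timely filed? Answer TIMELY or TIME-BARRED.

TIME-BARRED

The limitation period began to run on 9 October 2001.
The untolled deadline — 6 years after 9 October 2001 — is 9 October 2007.
The period was tolled for 274 days by the emergency suspension of filing deadlines (8 September 2006 to 9 June 2007), pushing the deadline to 9 July 2008.
The automatic bankruptcy stay from 16 July 2007 to 17 February 2008 tolled the period for 216 days, extending the deadline to 10 February 2009.
The pending criminal prosecution from 26 August 2008 to 16 December 2008 tolled the period for 112 days, extending the deadline to 2 June 2009.
The other events in the timeline have no effect on the limitation period under the stated rules.
The 6 August 2009 filing falls after the 2 June 2009 deadline; the claim is time-barred.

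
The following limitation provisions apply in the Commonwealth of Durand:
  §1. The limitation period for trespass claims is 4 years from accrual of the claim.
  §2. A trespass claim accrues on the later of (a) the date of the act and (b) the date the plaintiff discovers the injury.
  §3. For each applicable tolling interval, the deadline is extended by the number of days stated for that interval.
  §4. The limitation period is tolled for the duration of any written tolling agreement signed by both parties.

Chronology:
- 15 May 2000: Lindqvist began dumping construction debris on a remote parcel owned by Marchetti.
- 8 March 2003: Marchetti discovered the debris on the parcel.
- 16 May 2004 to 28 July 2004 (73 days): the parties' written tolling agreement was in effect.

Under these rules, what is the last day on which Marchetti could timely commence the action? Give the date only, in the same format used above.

20 May 2007

Taking the later of the act (15 May 2000) and discovery (8 March 2003), the claim accrued on 8 March 2003.
4 years from 8 March 2003 is 8 March 2007.
Because the written tolling agreement ran from 16 May 2004 to 28 July 2004, the deadline is extended by 73 days to 20 May 2007.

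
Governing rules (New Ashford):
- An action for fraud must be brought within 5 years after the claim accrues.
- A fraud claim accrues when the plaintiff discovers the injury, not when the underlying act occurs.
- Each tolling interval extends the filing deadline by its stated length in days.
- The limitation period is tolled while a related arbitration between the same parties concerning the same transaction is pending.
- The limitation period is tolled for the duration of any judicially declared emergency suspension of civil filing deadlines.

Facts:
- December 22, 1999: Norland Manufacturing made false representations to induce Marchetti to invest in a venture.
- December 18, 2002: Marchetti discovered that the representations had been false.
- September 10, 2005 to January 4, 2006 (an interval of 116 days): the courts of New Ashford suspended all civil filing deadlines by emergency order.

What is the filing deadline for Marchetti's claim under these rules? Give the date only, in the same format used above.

Under the discovery rule, the claim accrued on December 18, 2002, when Marchetti discovered the injury — not on the December 22, 1999 date of the underlying act.
Adding the 5 years base period to December 18, 2002 gives a deadline of December 18, 2007, before any tolling.
Because the emergency suspension of filing deadlines ran from September 10, 2005 to January 4, 2006, the deadline is extended by 116 days to April 12, 2008.

April 12, 2008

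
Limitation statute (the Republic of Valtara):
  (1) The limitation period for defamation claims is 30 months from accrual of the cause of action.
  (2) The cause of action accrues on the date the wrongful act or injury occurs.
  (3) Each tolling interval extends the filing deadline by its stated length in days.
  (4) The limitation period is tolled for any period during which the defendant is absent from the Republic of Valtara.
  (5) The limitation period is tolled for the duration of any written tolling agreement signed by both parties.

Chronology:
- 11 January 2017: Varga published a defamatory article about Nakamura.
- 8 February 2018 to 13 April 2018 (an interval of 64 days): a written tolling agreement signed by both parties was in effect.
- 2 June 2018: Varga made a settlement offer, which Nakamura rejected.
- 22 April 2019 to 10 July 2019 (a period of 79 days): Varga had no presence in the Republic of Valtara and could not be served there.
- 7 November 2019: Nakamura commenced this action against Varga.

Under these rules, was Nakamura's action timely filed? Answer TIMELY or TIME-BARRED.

The limitation period began to run on 11 January 2017.
Adding the 30 months base period to 11 January 2017 gives a deadline of 11 July 2019, before any tolling.
The written tolling agreement from 8 February 2018 to 13 April 2018 tolled the period for 64 days, extending the deadline to 13 September 2019.
Because the defendant's absence from the jurisdiction ran from 22 April 2019 to 10 July 2019, the deadline is extended by 79 days to 1 December 2019.
Nothing else in the chronology tolls or restarts the period.
Filing on 7 November 2019 beat the 1 December 2019 deadline — the action is timely.

TIMELY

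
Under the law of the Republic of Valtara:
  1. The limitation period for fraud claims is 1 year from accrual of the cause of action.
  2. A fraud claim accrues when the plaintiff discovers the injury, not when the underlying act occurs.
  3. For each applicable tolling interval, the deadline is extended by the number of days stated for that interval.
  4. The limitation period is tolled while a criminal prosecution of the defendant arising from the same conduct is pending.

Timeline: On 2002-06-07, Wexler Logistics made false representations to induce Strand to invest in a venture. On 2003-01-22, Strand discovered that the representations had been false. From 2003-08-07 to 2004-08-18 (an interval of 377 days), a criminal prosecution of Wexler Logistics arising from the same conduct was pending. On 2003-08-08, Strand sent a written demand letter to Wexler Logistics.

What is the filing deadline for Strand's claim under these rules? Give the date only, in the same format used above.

The claim did not accrue until Strand discovered the injury on 2003-01-22; the 2002-06-07 act date does not start the clock under the stated rule.
The untolled deadline — 1 year after 2003-01-22 — is 2004-01-22.
Because the pending criminal prosecution ran from 2003-08-07 to 2004-08-18, the deadline is extended by 377 days to 2005-02-02.
None of the other events listed affects the running of the period under the stated rules.

2005-02-02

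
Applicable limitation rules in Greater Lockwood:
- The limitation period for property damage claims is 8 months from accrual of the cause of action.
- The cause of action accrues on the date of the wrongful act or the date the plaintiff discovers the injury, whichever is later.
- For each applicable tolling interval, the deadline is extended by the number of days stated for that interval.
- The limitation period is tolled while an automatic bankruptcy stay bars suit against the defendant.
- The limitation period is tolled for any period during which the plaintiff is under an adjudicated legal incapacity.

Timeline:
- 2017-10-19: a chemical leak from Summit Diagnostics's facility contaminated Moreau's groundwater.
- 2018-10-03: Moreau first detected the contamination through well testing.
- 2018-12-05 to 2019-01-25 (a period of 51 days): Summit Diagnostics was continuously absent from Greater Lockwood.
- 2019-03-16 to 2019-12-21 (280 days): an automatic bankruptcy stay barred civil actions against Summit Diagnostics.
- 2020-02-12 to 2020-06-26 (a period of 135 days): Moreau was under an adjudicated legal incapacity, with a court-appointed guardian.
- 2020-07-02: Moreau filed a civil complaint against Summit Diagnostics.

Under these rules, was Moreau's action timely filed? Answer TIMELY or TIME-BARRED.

TIMELY

Taking the later of the act (2017-10-19) and discovery (2018-10-03), the claim accrued on 2018-10-03.
8 months from 2018-10-03 is 2019-06-03.
The automatic bankruptcy stay from 2019-03-16 to 2019-12-21 tolled the period for 280 days, extending the deadline to 2020-03-09.
Because the plaintiff's legal incapacity ran from 2020-02-12 to 2020-06-26, the deadline is extended by 135 days to 2020-07-22.
Although the defendant's absence ran from 2018-12-05 to 2019-01-25, the stated rules do not make that a tolling event, so it is disregarded.
The 2020-07-02 filing precedes the 2020-07-22 deadline; the claim is timely.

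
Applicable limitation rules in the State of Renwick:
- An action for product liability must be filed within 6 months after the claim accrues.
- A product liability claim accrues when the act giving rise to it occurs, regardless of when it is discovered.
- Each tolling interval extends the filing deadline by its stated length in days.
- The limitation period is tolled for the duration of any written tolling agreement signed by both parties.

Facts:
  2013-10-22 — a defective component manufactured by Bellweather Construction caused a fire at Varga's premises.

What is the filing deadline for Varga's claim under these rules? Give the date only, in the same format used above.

2014-04-22

The claim accrued on 2013-10-22, the date of the act.
6 months from 2013-10-22 is 2014-04-22.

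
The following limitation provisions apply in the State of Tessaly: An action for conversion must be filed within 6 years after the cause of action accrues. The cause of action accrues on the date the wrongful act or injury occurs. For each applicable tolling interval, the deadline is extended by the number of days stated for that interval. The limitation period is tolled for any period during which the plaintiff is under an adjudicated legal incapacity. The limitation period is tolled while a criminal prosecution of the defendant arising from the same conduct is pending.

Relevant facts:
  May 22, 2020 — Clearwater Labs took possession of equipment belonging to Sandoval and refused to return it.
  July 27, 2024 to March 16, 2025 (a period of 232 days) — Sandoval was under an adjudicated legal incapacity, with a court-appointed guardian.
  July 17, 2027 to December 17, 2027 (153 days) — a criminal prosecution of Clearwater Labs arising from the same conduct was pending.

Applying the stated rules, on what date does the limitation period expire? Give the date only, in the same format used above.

The claim accrued on May 22, 2020, when the wrongful act occurred.
Adding the 6 years base period to May 22, 2020 gives a deadline of May 22, 2026, before any tolling.
The period was tolled for 232 days by the plaintiff's legal incapacity (July 27, 2024 to March 16, 2025), pushing the deadline to January 9, 2027.
The pending criminal prosecution from July 17, 2027 to December 17, 2027 began after the period had already run on January 9, 2027, so it has no tolling effect.

January 9, 2027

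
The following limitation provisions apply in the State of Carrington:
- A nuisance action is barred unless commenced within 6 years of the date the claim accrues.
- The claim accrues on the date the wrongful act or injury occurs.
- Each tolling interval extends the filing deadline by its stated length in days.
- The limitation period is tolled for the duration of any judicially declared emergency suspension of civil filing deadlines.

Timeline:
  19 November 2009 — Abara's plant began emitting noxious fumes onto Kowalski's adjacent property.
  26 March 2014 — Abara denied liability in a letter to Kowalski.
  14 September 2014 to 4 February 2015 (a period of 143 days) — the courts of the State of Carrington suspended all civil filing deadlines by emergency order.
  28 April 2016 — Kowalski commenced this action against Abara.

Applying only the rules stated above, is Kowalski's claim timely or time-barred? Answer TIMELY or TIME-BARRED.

The limitation period began to run on 19 November 2009.
6 years from 19 November 2009 is 19 November 2015.
The emergency suspension of filing deadlines from 14 September 2014 to 4 February 2015 tolled the period for 143 days, extending the deadline to 10 April 2016.
None of the other events listed affects the running of the period under the stated rules.
Kowalski filed on 28 April 2016, after the 10 April 2016 deadline, so the action is time-barred.

TIME-BARRED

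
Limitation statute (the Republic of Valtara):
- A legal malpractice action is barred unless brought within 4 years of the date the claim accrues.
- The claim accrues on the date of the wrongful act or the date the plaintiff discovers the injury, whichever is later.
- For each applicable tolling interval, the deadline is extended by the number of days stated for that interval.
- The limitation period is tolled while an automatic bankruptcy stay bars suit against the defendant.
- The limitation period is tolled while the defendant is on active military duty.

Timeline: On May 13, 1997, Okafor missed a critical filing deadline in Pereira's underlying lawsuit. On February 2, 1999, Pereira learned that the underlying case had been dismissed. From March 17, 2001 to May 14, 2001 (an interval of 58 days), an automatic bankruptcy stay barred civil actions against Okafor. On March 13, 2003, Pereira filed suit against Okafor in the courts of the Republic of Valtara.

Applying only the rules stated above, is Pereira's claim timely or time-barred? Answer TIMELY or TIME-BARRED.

Because discovery on February 2, 1999 post-dates the May 13, 1997 act, accrual under the later-of rule falls on February 2, 1999.
4 years from February 2, 1999 is February 2, 2003.
The automatic bankruptcy stay from March 17, 2001 to May 14, 2001 tolled the period for 58 days, extending the deadline to April 1, 2003.
Filing on March 13, 2003 beat the April 1, 2003 deadline — the action is timely.

TIMELY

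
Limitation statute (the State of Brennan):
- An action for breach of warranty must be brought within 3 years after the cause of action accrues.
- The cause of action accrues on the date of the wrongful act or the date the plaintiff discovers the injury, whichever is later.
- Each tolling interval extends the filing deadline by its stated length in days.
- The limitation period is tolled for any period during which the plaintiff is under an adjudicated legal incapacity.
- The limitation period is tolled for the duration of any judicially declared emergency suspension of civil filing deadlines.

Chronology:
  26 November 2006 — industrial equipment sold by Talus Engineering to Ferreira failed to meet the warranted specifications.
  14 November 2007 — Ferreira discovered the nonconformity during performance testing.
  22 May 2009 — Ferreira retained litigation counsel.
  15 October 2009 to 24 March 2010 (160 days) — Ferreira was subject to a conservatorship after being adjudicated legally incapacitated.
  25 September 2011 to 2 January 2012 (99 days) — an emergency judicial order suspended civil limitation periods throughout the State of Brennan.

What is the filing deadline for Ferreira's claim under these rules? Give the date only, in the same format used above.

The claim accrued on 14 November 2007 — the later of the 26 November 2006 act and the 14 November 2007 discovery.
Adding the 3 years base period to 14 November 2007 gives a deadline of 14 November 2010, before any tolling.
The plaintiff's legal incapacity from 15 October 2009 to 24 March 2010 tolled the period for 160 days, extending the deadline to 23 April 2011.
By the time the emergency suspension of filing deadlines began on 25 September 2011, the limitation period had already expired on 23 April 2011; that interval cannot revive it.
The other events in the timeline have no effect on the limitation period under the stated rules.

23 April 2011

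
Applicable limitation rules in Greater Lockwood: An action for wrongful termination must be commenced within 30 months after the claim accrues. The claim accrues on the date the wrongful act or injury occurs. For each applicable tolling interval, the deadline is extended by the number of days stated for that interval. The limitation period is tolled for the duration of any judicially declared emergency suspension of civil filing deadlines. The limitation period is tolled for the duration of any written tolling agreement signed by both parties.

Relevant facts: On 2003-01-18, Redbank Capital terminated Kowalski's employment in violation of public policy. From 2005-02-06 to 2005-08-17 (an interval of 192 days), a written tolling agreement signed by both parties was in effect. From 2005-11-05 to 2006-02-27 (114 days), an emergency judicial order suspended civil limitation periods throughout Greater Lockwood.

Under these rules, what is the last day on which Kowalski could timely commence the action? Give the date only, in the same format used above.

The limitation period began to run on 2003-01-18.
Adding the 30 months base period to 2003-01-18 gives a deadline of 2005-07-18, before any tolling.
The period was tolled for 192 days by the written tolling agreement (2005-02-06 to 2005-08-17), pushing the deadline to 2006-01-26.
Because the emergency suspension of filing deadlines ran from 2005-11-05 to 2006-02-27, the deadline is extended by 114 days to 2006-05-20.

2006-05-20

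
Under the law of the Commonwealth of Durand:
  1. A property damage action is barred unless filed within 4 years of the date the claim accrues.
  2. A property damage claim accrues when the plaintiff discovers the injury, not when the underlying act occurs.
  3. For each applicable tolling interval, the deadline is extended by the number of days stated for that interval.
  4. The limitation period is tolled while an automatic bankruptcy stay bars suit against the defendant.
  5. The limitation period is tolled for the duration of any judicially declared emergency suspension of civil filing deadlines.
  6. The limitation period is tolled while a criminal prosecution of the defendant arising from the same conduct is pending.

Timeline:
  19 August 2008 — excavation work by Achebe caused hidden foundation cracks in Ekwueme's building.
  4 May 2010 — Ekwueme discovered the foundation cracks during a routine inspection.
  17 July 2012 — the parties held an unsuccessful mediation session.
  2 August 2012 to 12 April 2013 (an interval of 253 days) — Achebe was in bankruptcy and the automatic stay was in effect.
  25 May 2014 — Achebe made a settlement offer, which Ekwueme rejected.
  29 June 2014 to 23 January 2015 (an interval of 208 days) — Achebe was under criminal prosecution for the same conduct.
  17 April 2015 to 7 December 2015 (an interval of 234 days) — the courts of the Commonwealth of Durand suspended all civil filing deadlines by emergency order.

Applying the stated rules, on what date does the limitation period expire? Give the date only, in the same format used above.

29 March 2016

The claim did not accrue until Ekwueme discovered the injury on 4 May 2010; the 19 August 2008 act date does not start the clock under the stated rule.
4 years from 4 May 2010 is 4 May 2014.
The automatic bankruptcy stay from 2 August 2012 to 12 April 2013 tolled the period for 253 days, extending the deadline to 12 January 2015.
The period was tolled for 208 days by the pending criminal prosecution (29 June 2014 to 23 January 2015), pushing the deadline to 8 August 2015.
The emergency suspension of filing deadlines from 17 April 2015 to 7 December 2015 tolled the period for 234 days, extending the deadline to 29 March 2016.
Nothing else in the chronology tolls or restarts the period.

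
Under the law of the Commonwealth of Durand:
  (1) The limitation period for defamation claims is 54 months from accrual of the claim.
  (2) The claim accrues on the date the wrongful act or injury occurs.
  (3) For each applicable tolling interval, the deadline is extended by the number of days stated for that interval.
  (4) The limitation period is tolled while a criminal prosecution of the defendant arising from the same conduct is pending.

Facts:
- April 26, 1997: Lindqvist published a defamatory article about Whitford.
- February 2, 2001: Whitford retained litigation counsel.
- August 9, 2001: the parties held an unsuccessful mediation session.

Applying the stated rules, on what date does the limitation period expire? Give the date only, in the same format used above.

October 26, 2001

The claim accrued on April 26, 1997, the date of the act.
Adding the 54 months base period to April 26, 1997 gives a deadline of October 26, 2001, before any tolling.
None of the other events listed affects the running of the period under the stated rules.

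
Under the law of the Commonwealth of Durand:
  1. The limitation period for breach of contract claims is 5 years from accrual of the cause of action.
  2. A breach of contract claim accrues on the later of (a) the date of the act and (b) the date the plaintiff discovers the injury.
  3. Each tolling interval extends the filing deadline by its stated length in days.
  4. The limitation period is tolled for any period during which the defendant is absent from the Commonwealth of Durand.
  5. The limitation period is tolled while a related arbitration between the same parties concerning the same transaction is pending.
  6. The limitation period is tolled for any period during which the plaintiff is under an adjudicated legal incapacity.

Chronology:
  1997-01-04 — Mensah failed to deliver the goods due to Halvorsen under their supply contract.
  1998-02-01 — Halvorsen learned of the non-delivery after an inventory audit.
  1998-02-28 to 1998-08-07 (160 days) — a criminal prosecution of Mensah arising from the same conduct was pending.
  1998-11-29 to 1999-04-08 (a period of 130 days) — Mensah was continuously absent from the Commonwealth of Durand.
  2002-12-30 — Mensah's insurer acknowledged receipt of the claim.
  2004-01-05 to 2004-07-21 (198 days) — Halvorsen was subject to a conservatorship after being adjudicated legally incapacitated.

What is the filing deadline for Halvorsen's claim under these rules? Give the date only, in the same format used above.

2003-06-11

The claim accrued on 1998-02-01 — the later of the 1997-01-04 act and the 1998-02-01 discovery.
The untolled deadline — 5 years after 1998-02-01 — is 2003-02-01.
The period was tolled for 130 days by the defendant's absence from the jurisdiction (1998-11-29 to 1999-04-08), pushing the deadline to 2003-06-11.
The plaintiff's legal incapacity from 2004-01-05 to 2004-07-21 began after the period had already run on 2003-06-11, so it has no tolling effect.
No stated provision tolls the period for a criminal prosecution, so the interval from 1998-02-28 to 1998-08-07 has no effect on the deadline.
The other events in the timeline have no effect on the limitation period under the stated rules.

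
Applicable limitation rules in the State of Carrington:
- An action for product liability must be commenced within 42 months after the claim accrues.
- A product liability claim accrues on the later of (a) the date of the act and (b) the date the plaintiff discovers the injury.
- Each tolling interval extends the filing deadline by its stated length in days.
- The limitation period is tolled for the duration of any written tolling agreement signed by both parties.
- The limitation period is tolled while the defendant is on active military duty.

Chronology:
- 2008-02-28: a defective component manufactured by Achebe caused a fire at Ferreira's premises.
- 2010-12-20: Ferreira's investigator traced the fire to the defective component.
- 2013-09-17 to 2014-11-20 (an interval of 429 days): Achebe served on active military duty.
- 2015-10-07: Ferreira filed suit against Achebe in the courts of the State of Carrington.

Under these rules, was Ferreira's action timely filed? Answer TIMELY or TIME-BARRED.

Because discovery on 2010-12-20 post-dates the 2008-02-28 act, accrual under the later-of rule falls on 2010-12-20.
Adding the 42 months base period to 2010-12-20 gives a deadline of 2014-06-20, before any tolling.
The defendant's active military service from 2013-09-17 to 2014-11-20 tolled the period for 429 days, extending the deadline to 2015-08-23.
The 2015-10-07 filing falls after the 2015-08-23 deadline; the claim is time-barred.

TIME-BARRED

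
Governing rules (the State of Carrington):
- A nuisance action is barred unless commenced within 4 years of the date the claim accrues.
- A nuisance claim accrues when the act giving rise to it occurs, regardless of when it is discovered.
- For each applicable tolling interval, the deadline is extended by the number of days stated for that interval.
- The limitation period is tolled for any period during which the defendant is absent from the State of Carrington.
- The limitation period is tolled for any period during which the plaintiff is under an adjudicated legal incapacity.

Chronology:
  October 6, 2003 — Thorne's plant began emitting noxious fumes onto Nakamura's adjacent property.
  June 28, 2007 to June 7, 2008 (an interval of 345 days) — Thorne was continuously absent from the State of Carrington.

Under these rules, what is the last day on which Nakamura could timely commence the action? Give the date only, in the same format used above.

The claim accrued on October 6, 2003, the date of the act.
The untolled deadline — 4 years after October 6, 2003 — is October 6, 2007.
Because the defendant's absence from the jurisdiction ran from June 28, 2007 to June 7, 2008, the deadline is extended by 345 days to September 15, 2008.

September 15, 2008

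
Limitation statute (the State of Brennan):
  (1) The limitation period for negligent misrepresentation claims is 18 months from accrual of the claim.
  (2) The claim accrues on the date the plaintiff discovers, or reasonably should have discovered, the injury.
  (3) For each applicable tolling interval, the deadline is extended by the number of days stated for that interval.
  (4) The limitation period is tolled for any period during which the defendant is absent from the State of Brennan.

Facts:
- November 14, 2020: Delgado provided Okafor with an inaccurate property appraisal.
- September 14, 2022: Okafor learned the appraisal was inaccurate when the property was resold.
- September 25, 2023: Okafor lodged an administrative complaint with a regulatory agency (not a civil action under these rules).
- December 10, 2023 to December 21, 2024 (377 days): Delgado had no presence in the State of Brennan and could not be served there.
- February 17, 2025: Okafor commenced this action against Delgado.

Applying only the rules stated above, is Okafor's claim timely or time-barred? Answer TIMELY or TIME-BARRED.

TIMELY

The claim did not accrue until Okafor discovered the injury on September 14, 2022; the November 14, 2020 act date does not start the clock under the stated rule.
Adding the 18 months base period to September 14, 2022 gives a deadline of March 14, 2024, before any tolling.
The period was tolled for 377 days by the defendant's absence from the jurisdiction (December 10, 2023 to December 21, 2024), pushing the deadline to March 26, 2025.
Nothing else in the chronology tolls or restarts the period.
Okafor filed on February 17, 2025, before the March 26, 2025 deadline, so the action is timely.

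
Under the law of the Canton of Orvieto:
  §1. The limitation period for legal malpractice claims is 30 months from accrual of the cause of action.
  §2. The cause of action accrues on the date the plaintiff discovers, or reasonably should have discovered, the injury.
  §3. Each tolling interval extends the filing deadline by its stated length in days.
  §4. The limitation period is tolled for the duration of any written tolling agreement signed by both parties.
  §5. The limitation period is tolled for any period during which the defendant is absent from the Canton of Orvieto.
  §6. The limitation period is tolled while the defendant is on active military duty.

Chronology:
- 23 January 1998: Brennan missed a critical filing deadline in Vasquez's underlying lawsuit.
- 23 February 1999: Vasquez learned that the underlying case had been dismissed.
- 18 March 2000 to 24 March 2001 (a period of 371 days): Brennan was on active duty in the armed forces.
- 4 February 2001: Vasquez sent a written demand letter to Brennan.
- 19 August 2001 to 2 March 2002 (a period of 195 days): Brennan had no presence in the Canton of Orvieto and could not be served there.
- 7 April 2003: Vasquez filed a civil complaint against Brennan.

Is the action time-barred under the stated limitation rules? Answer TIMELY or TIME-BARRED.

TIME-BARRED

Accrual is tied to discovery, so the period began on 23 February 1999 rather than on 23 January 1998 when the act occurred.
30 months from 23 February 1999 is 23 August 2001.
The defendant's active military service from 18 March 2000 to 24 March 2001 tolled the period for 371 days, extending the deadline to 29 August 2002.
Because the defendant's absence from the jurisdiction ran from 19 August 2001 to 2 March 2002, the deadline is extended by 195 days to 12 March 2003.
The other events in the timeline have no effect on the limitation period under the stated rules.
Vasquez filed on 7 April 2003, after the 12 March 2003 deadline, so the action is time-barred.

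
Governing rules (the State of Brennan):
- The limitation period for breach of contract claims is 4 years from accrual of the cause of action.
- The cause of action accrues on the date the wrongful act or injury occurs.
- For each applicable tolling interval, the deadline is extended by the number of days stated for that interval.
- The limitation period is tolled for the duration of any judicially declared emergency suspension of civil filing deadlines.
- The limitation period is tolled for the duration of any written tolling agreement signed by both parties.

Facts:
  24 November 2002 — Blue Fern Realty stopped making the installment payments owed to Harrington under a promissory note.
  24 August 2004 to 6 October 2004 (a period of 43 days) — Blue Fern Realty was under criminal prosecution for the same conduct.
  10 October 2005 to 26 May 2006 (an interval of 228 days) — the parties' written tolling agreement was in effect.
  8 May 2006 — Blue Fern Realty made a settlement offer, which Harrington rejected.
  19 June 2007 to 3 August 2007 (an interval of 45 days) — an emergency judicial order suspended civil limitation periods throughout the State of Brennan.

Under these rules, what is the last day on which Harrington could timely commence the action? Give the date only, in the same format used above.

The limitation period began to run on 24 November 2002.
4 years from 24 November 2002 is 24 November 2006.
The written tolling agreement from 10 October 2005 to 26 May 2006 tolled the period for 228 days, extending the deadline to 10 July 2007.
The period was tolled for 45 days by the emergency suspension of filing deadlines (19 June 2007 to 3 August 2007), pushing the deadline to 24 August 2007.
No stated provision tolls the period for a criminal prosecution, so the interval from 24 August 2004 to 6 October 2004 has no effect on the deadline.
Nothing else in the chronology tolls or restarts the period.

24 August 2007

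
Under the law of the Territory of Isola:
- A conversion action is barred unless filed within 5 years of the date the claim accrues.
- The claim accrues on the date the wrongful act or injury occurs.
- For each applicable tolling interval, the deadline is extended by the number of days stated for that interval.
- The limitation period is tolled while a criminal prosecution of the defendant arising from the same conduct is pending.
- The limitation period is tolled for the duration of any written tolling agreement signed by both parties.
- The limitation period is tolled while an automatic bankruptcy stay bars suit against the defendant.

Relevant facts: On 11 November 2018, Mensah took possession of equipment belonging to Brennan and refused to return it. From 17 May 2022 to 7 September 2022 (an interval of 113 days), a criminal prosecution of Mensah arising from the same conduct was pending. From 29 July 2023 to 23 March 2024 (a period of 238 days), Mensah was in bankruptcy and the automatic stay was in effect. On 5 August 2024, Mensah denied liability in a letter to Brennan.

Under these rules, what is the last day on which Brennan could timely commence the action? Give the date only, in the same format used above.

27 October 2024

The claim accrued on 11 November 2018, the date of the act.
5 years from 11 November 2018 is 11 November 2023.
Because the pending criminal prosecution ran from 17 May 2022 to 7 September 2022, the deadline is extended by 113 days to 3 March 2024.
The automatic bankruptcy stay from 29 July 2023 to 23 March 2024 tolled the period for 238 days, extending the deadline to 27 October 2024.
None of the other events listed affects the running of the period under the stated rules.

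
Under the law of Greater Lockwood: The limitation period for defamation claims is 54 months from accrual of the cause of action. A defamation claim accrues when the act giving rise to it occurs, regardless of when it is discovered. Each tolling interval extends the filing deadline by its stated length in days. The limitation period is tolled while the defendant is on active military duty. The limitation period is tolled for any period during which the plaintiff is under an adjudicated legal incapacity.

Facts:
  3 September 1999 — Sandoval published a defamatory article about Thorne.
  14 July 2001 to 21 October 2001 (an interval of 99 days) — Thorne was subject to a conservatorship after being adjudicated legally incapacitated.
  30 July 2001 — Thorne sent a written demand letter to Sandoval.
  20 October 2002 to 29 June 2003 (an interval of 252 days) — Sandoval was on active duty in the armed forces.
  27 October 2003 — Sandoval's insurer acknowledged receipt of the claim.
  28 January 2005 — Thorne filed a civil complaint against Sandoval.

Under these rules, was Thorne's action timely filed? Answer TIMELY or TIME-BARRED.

TIMELY

The claim accrued on 3 September 1999, when the wrongful act occurred.
The untolled deadline — 54 months after 3 September 1999 — is 3 March 2004.
The period was tolled for 99 days by the plaintiff's legal incapacity (14 July 2001 to 21 October 2001), pushing the deadline to 10 June 2004.
Because the defendant's active military service ran from 20 October 2002 to 29 June 2003, the deadline is extended by 252 days to 17 February 2005.
The other events in the timeline have no effect on the limitation period under the stated rules.
Thorne filed on 28 January 2005, before the 17 February 2005 deadline, so the action is timely.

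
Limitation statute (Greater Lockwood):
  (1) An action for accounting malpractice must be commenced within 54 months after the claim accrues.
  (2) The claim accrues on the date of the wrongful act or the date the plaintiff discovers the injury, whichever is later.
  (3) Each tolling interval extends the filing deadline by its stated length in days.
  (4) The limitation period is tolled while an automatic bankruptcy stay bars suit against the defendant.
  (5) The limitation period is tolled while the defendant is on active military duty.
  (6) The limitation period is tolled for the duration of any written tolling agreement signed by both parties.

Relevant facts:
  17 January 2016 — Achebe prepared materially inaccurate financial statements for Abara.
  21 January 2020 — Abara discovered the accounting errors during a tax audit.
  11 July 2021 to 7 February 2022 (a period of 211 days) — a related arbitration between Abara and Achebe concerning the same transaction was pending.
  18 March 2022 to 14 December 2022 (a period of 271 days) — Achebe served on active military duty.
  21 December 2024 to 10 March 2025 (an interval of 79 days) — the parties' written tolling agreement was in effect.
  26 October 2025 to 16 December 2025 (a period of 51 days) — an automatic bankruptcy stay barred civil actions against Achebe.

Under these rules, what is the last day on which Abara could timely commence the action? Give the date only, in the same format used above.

6 July 2025

The claim accrued on 21 January 2020 — the later of the 17 January 2016 act and the 21 January 2020 discovery.
Adding the 54 months base period to 21 January 2020 gives a deadline of 21 July 2024, before any tolling.
The defendant's active military service from 18 March 2022 to 14 December 2022 tolled the period for 271 days, extending the deadline to 18 April 2025.
The period was tolled for 79 days by the written tolling agreement (21 December 2024 to 10 March 2025), pushing the deadline to 6 July 2025.
The automatic bankruptcy stay from 26 October 2025 to 16 December 2025 began after the period had already run on 6 July 2025, so it has no tolling effect.
Although a pending arbitration ran from 11 July 2021 to 7 February 2022, the stated rules do not make that a tolling event, so it is disregarded.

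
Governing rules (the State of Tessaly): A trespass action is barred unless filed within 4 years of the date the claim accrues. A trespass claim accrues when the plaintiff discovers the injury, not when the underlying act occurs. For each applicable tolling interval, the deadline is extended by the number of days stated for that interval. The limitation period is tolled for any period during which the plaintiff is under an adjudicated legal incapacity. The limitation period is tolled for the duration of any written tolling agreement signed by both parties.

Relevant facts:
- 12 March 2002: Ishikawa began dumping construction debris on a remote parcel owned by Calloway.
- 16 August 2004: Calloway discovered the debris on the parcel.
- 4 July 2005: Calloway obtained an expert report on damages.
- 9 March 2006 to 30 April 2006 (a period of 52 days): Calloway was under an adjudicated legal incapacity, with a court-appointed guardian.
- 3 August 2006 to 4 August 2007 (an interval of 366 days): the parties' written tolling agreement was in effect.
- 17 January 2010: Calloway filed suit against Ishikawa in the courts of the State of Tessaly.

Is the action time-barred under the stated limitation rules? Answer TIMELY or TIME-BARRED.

TIME-BARRED

Accrual is tied to discovery, so the period began on 16 August 2004 rather than on 12 March 2002 when the act occurred.
Adding the 4 years base period to 16 August 2004 gives a deadline of 16 August 2008, before any tolling.
Because the plaintiff's legal incapacity ran from 9 March 2006 to 30 April 2006, the deadline is extended by 52 days to 7 October 2008.
The period was tolled for 366 days by the written tolling agreement (3 August 2006 to 4 August 2007), pushing the deadline to 8 October 2009.
None of the other events listed affects the running of the period under the stated rules.
Filing on 17 January 2010 missed the 8 October 2009 deadline — the action is time-barred.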